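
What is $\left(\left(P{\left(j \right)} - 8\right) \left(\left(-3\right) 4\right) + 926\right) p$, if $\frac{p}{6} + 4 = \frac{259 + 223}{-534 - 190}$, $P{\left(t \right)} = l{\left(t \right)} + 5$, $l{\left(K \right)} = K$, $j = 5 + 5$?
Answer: $- \frac{4266414}{181} \approx -23571.0$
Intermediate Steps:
$j = 10$
$P{\left(t \right)} = 5 + t$ ($P{\left(t \right)} = t + 5 = 5 + t$)
$p = - \frac{5067}{181}$ ($p = -24 + 6 \frac{259 + 223}{-534 - 190} = -24 + 6 \frac{482}{-724} = -24 + 6 \cdot 482 \left(- \frac{1}{724}\right) = -24 + 6 \left(- \frac{241}{362}\right) = -24 - \frac{723}{181} = - \frac{5067}{181} \approx -27.994$)
$\left(\left(P{\left(j \right)} - 8\right) \left(\left(-3\right) 4\right) + 926\right) p = \left(\left(\left(5 + 10\right) - 8\right) \left(\left(-3\right) 4\right) + 926\right) \left(- \frac{5067}{181}\right) = \left(\left(15 - 8\right) \left(-12\right) + 926\right) \left(- \frac{5067}{181}\right) = \left(7 \left(-12\right) + 926\right) \left(- \frac{5067}{181}\right) = \left(-84 + 926\right) \left(- \frac{5067}{181}\right) = 842 \left(- \frac{5067}{181}\right) = - \frac{4266414}{181}$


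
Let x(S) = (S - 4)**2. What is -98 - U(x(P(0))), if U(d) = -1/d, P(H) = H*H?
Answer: -1567/16 ≈ -97.938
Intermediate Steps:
P(H) = H**2
x(S) = (-4 + S)**2
-98 - U(x(P(0))) = -98 - (-1)/((-4 + 0**2)**2) = -98 - (-1)/((-4 + 0)**2) = -98 - (-1)/((-4)**2) = -98 - (-1)/16 = -98 - 1*(-1/16) = -98 + 1/16 = -1567/16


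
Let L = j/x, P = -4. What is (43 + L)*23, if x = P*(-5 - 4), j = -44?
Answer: 8648/9 ≈ 960.89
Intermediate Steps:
x = 36 (x = -4*(-5 - 4) = -4*(-9) = 36)
L = -11/9 (L = -44/36 = -44*1/36 = -11/9 ≈ -1.2222)
(43 + L)*23 = (43 - 11/9)*23 = (376/9)*23 = 8648/9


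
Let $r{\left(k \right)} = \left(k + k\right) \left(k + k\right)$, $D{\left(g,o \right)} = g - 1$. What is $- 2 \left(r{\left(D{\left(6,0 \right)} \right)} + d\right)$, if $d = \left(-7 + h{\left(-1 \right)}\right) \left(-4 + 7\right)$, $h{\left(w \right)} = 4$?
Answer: $-182$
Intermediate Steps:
$D{\left(g,o \right)} = -1 + g$
$r{\left(k \right)} = 4 k^{2}$ ($r{\left(k \right)} = 2 k 2 k = 4 k^{2}$)
$d = -9$ ($d = \left(-7 + 4\right) \left(-4 + 7\right) = \left(-3\right) 3 = -9$)
$- 2 \left(r{\left(D{\left(6,0 \right)} \right)} + d\right) = - 2 \left(4 \left(-1 + 6\right)^{2} - 9\right) = - 2 \left(4 \cdot 5^{2} - 9\right) = - 2 \left(4 \cdot 25 - 9\right) = - 2 \left(100 - 9\right) = \left(-2\right) 91 = -182$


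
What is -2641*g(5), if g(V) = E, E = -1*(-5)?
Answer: -13205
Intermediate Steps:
E = 5
g(V) = 5
-2641*g(5) = -2641*5 = -13205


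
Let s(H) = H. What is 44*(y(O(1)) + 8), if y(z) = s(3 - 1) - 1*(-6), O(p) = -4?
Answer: 704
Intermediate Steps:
y(z) = 8 (y(z) = (3 - 1) - 1*(-6) = 2 + 6 = 8)
44*(y(O(1)) + 8) = 44*(8 + 8) = 44*16 = 704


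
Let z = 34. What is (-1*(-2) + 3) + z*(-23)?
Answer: -777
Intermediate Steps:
(-1*(-2) + 3) + z*(-23) = (-1*(-2) + 3) + 34*(-23) = (2 + 3) - 782 = 5 - 782 = -777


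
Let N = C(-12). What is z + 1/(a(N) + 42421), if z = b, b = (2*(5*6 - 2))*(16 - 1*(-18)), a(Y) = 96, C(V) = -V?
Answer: 80952369/42517 ≈ 1904.0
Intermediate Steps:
N = 12 (N = -1*(-12) = 12)
b = 1904 (b = (2*(30 - 2))*(16 + 18) = (2*28)*34 = 56*34 = 1904)
z = 1904
z + 1/(a(N) + 42421) = 1904 + 1/(96 + 42421) = 1904 + 1/42517 = 80952369/42517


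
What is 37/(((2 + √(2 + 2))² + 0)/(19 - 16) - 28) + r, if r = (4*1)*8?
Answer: 2065/68 ≈ 30.368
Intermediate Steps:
r = 32 (r = 4*8 = 32)
37/(((2 + √(2 + 2))² + 0)/(19 - 16) - 28) + r = 37/(((2 + √(2 + 2))² + 0)/(19 - 16) - 28) + 32 = 37/(((2 + √4)² + 0)/3 - 28) + 32 = 37/(((2 + 2)² + 0)*(⅓) - 28) + 32 = 37/((4² + 0)*(⅓) - 28) + 32 = 37/((16 + 0)*(⅓) - 28) + 32 = 37/(16*(⅓) - 28) + 32 = 37/(16/3 - 28) + 32 = 37/(-68/3) + 32 = 37*(-3/68) + 32 = -111/68 + 32 = 2065/68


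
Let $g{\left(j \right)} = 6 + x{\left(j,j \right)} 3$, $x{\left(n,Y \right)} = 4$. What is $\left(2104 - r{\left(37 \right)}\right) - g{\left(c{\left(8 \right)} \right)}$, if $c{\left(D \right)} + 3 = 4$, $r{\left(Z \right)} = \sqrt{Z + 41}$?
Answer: $2086 - \sqrt{78} \approx 2077.2$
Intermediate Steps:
$r{\left(Z \right)} = \sqrt{41 + Z}$
$c{\left(D \right)} = 1$ ($c{\left(D \right)} = -3 + 4 = 1$)
$g{\left(j \right)} = 18$ ($g{\left(j \right)} = 6 + 4 \cdot 3 = 6 + 12 = 18$)
$\left(2104 - r{\left(37 \right)}\right) - g{\left(c{\left(8 \right)} \right)} = \left(2104 - \sqrt{41 + 37}\right) - 18 = \left(2104 - \sqrt{78}\right) - 18 = 2086 - \sqrt{78}$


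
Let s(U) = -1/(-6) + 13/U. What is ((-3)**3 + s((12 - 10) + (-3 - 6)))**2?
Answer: 1452025/1764 ≈ 823.14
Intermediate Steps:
s(U) = 1/6 + 13/U (s(U) = -1*(-1/6) + 13/U = 1/6 + 13/U)
((-3)**3 + s((12 - 10) + (-3 - 6)))**2 = ((-3)**3 + (78 + ((12 - 10) + (-3 - 6)))/(6*((12 - 10) + (-3 - 6))))**2 = (-27 + (78 + (2 - 9))/(6*(2 - 9)))**2 = (-27 + (1/6)*(78 - 7)/(-7))**2 = (-27 + (1/6)*(-1/7)*71)**2 = (-27 - 71/42)**2 = (-1205/42)**2 = 1452025/1764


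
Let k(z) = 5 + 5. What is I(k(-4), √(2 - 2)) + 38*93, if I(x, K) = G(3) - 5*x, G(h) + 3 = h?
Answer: 3484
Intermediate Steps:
k(z) = 10
G(h) = -3 + h
I(x, K) = -5*x (I(x, K) = (-3 + 3) - 5*x = 0 - 5*x = -5*x)
I(k(-4), √(2 - 2)) + 38*93 = -5*10 + 38*93 = -50 + 3534 = 3484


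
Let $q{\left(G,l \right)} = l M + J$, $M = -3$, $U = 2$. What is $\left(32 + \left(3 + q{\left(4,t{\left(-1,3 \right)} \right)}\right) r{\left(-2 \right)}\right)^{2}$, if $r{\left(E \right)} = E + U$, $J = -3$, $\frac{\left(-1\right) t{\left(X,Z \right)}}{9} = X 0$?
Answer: $1024$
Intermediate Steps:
$t{\left(X,Z \right)} = 0$ ($t{\left(X,Z \right)} = - 9 X 0 = \left(-9\right) 0 = 0$)
$q{\left(G,l \right)} = -3 - 3 l$ ($q{\left(G,l \right)} = l \left(-3\right) - 3 = - 3 l - 3 = -3 - 3 l$)
$r{\left(E \right)} = 2 + E$ ($r{\left(E \right)} = E + 2 = 2 + E$)
$\left(32 + \left(3 + q{\left(4,t{\left(-1,3 \right)} \right)}\right) r{\left(-2 \right)}\right)^{2} = \left(32 + \left(3 - 3\right) \left(2 - 2\right)\right)^{2} = \left(32 + \left(3 + \left(-3 + 0\right)\right) 0\right)^{2} = \left(32 + \left(3 - 3\right) 0\right)^{2} = \left(32 + 0 \cdot 0\right)^{2} = \left(32 + 0\right)^{2} = 32^{2} = 1024$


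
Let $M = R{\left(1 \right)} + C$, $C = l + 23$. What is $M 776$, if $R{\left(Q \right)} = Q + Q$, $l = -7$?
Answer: $13968$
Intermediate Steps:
$R{\left(Q \right)} = 2 Q$
$C = 16$ ($C = -7 + 23 = 16$)
$M = 18$ ($M = 2 \cdot 1 + 16 = 2 + 16 = 18$)
$M 776 = 18 \cdot 776 = 13968$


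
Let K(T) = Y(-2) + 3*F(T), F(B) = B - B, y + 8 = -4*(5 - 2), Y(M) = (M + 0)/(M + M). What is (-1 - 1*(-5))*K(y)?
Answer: 2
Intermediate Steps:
Y(M) = 1/2 (Y(M) = M/((2*M)) = M*(1/(2*M)) = 1/2)
y = -20 (y = -8 - 4*(5 - 2) = -8 - 4*3 = -8 - 12 = -20)
F(B) = 0
K(T) = 1/2 (K(T) = 1/2 + 3*0 = 1/2 + 0 = 1/2)
(-1 - 1*(-5))*K(y) = (-1 - 1*(-5))*(1/2) = (-1 + 5)*(1/2) = 4*(1/2) = 2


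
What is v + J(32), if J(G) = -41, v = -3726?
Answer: -3767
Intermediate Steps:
v + J(32) = -3726 - 41 = -3767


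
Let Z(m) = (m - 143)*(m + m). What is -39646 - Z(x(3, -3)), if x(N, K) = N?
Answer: -38806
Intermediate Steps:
Z(m) = 2*m*(-143 + m) (Z(m) = (-143 + m)*(2*m) = 2*m*(-143 + m))
-39646 - Z(x(3, -3)) = -39646 - 2*3*(-143 + 3) = -39646 - 2*3*(-140) = -39646 - 1*(-840) = -39646 + 840 = -38806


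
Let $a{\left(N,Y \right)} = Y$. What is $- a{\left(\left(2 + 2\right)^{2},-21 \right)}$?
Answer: $21$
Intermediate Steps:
$- a{\left(\left(2 + 2\right)^{2},-21 \right)} = \left(-1\right) \left(-21\right) = 21$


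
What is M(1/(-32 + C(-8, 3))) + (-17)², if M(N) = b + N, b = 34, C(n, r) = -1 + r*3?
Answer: 7751/24 ≈ 322.96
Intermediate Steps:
C(n, r) = -1 + 3*r
M(N) = 34 + N
M(1/(-32 + C(-8, 3))) + (-17)² = (34 + 1/(-32 + (-1 + 3*3))) + (-17)² = (34 + 1/(-32 + (-1 + 9))) + 289 = (34 + 1/(-32 + 8)) + 289 = (34 + 1/(-24)) + 289 = (34 - 1/24) + 289 = 815/24 + 289 = 7751/24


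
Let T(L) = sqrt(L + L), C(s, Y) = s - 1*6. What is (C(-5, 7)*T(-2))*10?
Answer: -220*I ≈ -220.0*I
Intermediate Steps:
C(s, Y) = -6 + s (C(s, Y) = s - 6 = -6 + s)
T(L) = sqrt(2)*sqrt(L) (T(L) = sqrt(2*L) = sqrt(2)*sqrt(L))
(C(-5, 7)*T(-2))*10 = ((-6 - 5)*(sqrt(2)*sqrt(-2)))*10 = -11*sqrt(2)*I*sqrt(2)*10 = -22*I*10 = -220*I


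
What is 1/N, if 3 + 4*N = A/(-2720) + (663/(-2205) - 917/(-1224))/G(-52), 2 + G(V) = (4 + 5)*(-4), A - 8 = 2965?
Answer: -91163520/93552401 ≈ -0.97446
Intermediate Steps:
A = 2973 (A = 8 + 2965 = 2973)
G(V) = -38 (G(V) = -2 + (4 + 5)*(-4) = -2 + 9*(-4) = -2 - 36 = -38)
N = -93552401/91163520 (N = -¾ + (2973/(-2720) + (663/(-2205) - 917/(-1224))/(-38))/4 = -¾ + (2973*(-1/2720) + (663*(-1/2205) - 917*(-1/1224))*(-1/38))/4 = -¾ + (-2973/2720 + (-221/735 + 917/1224)*(-1/38))/4 = -¾ + (-2973/2720 + (134497/299880)*(-1/38))/4 = -¾ + (-2973/2720 - 134497/11395440)/4 = -¾ + (¼)*(-25179761/22790880) = -¾ - 25179761/91163520 = -93552401/91163520 ≈ -1.0262)
1/N = 1/(-93552401/91163520) = -91163520/93552401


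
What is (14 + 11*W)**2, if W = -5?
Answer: 1681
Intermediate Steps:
(14 + 11*W)**2 = (14 + 11*(-5))**2 = (14 - 55)**2 = (-41)**2 = 1681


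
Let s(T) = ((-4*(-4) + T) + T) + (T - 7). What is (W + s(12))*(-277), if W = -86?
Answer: 11357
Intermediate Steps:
s(T) = 9 + 3*T (s(T) = ((16 + T) + T) + (-7 + T) = (16 + 2*T) + (-7 + T) = 9 + 3*T)
(W + s(12))*(-277) = (-86 + (9 + 3*12))*(-277) = (-86 + (9 + 36))*(-277) = (-86 + 45)*(-277) = -41*(-277) = 11357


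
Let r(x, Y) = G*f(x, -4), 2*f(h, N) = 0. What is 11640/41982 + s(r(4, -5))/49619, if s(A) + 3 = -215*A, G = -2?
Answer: 96239869/347184143 ≈ 0.27720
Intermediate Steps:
f(h, N) = 0 (f(h, N) = (½)*0 = 0)
r(x, Y) = 0 (r(x, Y) = -2*0 = 0)
s(A) = -3 - 215*A
11640/41982 + s(r(4, -5))/49619 = 11640/41982 + (-3 - 215*0)/49619 = 11640*(1/41982) + (-3 + 0)*(1/49619) = 1940/6997 - 3*1/49619 = 1940/6997 - 3/49619 = 96239869/347184143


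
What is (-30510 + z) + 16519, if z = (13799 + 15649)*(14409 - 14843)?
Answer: -12794423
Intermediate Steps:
z = -12780432 (z = 29448*(-434) = -12780432)
(-30510 + z) + 16519 = (-30510 - 12780432) + 16519 = -12810942 + 16519 = -12794423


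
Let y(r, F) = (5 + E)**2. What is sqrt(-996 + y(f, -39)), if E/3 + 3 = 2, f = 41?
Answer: 4*I*sqrt(62) ≈ 31.496*I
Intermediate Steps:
E = -3 (E = -9 + 3*2 = -9 + 6 = -3)
y(r, F) = 4 (y(r, F) = (5 - 3)**2 = 2**2 = 4)
sqrt(-996 + y(f, -39)) = sqrt(-996 + 4) = sqrt(-992) = 4*I*sqrt(62)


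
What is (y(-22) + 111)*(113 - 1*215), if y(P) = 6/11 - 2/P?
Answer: -125256/11 ≈ -11387.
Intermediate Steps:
y(P) = 6/11 - 2/P (y(P) = 6*(1/11) - 2/P = 6/11 - 2/P)
(y(-22) + 111)*(113 - 1*215) = ((6/11 - 2/(-22)) + 111)*(113 - 1*215) = ((6/11 - 2*(-1/22)) + 111)*(113 - 215) = ((6/11 + 1/11) + 111)*(-102) = (7/11 + 111)*(-102) = (1228/11)*(-102) = -125256/11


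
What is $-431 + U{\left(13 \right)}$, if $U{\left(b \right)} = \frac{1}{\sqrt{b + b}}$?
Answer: $-431 + \frac{\sqrt{26}}{26} \approx -430.8$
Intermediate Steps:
$U{\left(b \right)} = \frac{\sqrt{2}}{2 \sqrt{b}}$ ($U{\left(b \right)} = \frac{1}{\sqrt{2 b}} = \frac{1}{\sqrt{2} \sqrt{b}} = \frac{\sqrt{2}}{2 \sqrt{b}}$)
$-431 + U{\left(13 \right)} = -431 + \frac{\sqrt{2}}{2 \sqrt{13}} = -431 + \frac{\sqrt{2} \frac{\sqrt{13}}{13}}{2} = -431 + \frac{\sqrt{26}}{26}$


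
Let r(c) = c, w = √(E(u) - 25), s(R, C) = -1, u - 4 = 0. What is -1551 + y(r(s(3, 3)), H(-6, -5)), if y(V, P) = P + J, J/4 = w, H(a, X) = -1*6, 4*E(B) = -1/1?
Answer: -1557 + 2*I*√101 ≈ -1557.0 + 20.1*I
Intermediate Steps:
u = 4 (u = 4 + 0 = 4)
E(B) = -¼ (E(B) = (-1/1)/4 = (-1*1)/4 = (¼)*(-1) = -¼)
H(a, X) = -6
w = I*√101/2 (w = √(-¼ - 25) = √(-101/4) = I*√101/2 ≈ 5.0249*I)
J = 2*I*√101 (J = 4*(I*√101/2) = 2*I*√101 ≈ 20.1*I)
y(V, P) = P + 2*I*√101
-1551 + y(r(s(3, 3)), H(-6, -5)) = -1551 + (-6 + 2*I*√101) = -1557 + 2*I*√101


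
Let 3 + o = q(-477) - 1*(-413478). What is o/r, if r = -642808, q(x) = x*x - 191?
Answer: -33727/33832 ≈ -0.99690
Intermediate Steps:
q(x) = -191 + x² (q(x) = x² - 191 = -191 + x²)
o = 640813 (o = -3 + ((-191 + (-477)²) - 1*(-413478)) = -3 + ((-191 + 227529) + 413478) = -3 + (227338 + 413478) = -3 + 640816 = 640813)
o/r = 640813/(-642808) = 640813*(-1/642808) = -33727/33832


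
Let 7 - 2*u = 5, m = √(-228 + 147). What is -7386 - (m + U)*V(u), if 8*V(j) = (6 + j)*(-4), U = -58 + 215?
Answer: -13673/2 + 63*I/2 ≈ -6836.5 + 31.5*I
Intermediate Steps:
m = 9*I (m = √(-81) = 9*I ≈ 9.0*I)
u = 1 (u = 7/2 - ½*5 = 7/2 - 5/2 = 1)
U = 157
V(j) = -3 - j/2 (V(j) = ((6 + j)*(-4))/8 = (-24 - 4*j)/8 = -3 - j/2)
-7386 - (m + U)*V(u) = -7386 - (9*I + 157)*(-3 - ½*1) = -7386 - (157 + 9*I)*(-3 - ½) = -7386 - (157 + 9*I)*(-7)/2 = -7386 - (-1099/2 - 63*I/2) = -7386 + (1099/2 + 63*I/2) = -13673/2 + 63*I/2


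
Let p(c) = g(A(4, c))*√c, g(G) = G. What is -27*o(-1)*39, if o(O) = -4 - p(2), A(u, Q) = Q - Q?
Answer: 4212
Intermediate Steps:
A(u, Q) = 0
p(c) = 0 (p(c) = 0*√c = 0)
o(O) = -4 (o(O) = -4 - 1*0 = -4 + 0 = -4)
-27*o(-1)*39 = -27*(-4)*39 = 108*39 = 4212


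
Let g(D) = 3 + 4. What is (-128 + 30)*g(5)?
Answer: -686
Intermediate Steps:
g(D) = 7
(-128 + 30)*g(5) = (-128 + 30)*7 = -98*7 = -686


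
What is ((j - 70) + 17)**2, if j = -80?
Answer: 17689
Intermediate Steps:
((j - 70) + 17)**2 = ((-80 - 70) + 17)**2 = (-150 + 17)**2 = (-133)**2 = 17689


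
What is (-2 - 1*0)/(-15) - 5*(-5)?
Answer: 377/15 ≈ 25.133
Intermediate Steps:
(-2 - 1*0)/(-15) - 5*(-5) = (-2 + 0)*(-1/15) + 25 = -2*(-1/15) + 25 = 2/15 + 25 = 377/15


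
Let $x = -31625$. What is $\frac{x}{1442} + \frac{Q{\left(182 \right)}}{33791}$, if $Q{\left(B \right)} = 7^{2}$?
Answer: $- \frac{1068569717}{48726622} \approx -21.93$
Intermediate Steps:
$Q{\left(B \right)} = 49$
$\frac{x}{1442} + \frac{Q{\left(182 \right)}}{33791} = - \frac{31625}{1442} + \frac{49}{33791} = - \frac{1068569717}{48726622}$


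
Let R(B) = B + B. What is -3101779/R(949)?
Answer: -3101779/1898 ≈ -1634.2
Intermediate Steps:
R(B) = 2*B
-3101779/R(949) = -3101779/(2*949) = -3101779/1898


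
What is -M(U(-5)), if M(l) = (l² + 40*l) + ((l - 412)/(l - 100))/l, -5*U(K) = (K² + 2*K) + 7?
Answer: 7538599/47850 ≈ 157.55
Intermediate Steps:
U(K) = -7/5 - 2*K/5 - K²/5 (U(K) = -((K² + 2*K) + 7)/5 = -(7 + K² + 2*K)/5 = -7/5 - 2*K/5 - K²/5)
M(l) = l² + 40*l + (-412 + l)/(l*(-100 + l)) (M(l) = (l² + 40*l) + ((-412 + l)/(-100 + l))/l = (l² + 40*l) + (-412 + l)/(l*(-100 + l)) = l² + 40*l + (-412 + l)/(l*(-100 + l)))
-M(U(-5)) = -(-412 + (-7/5 - ⅖*(-5) - ⅕*(-5)²) + (-7/5 - ⅖*(-5) - ⅕*(-5)²)⁴ - 4000*(-7/5 - ⅖*(-5) - ⅕*(-5)²)² - 60*(-7/5 - ⅖*(-5) - ⅕*(-5)²)³)/((-7/5 - ⅖*(-5) - ⅕*(-5)²)*(-100 + (-7/5 - ⅖*(-5) - ⅕*(-5)²))) = -(-412 + (-7/5 + 2 - ⅕*25) + (-7/5 + 2 - ⅕*25)⁴ - 4000*(-7/5 + 2 - ⅕*25)² - 60*(-7/5 + 2 - ⅕*25)³)/((-7/5 + 2 - ⅕*25)*(-100 + (-7/5 + 2 - ⅕*25))) = -(-412 + (-7/5 + 2 - 5) + (-7/5 + 2 - 5)⁴ - 4000*(-7/5 + 2 - 5)² - 60*(-7/5 + 2 - 5)³)/((-7/5 + 2 - 5)*(-100 + (-7/5 + 2 - 5))) = -(-412 - 22/5 + (-22/5)⁴ - 4000*(-22/5)² - 60*(-22/5)³)/((-22/5)*(-100 - 22/5)) = -(-5)*(-412 - 22/5 + 234256/625 - 4000*484/25 - 60*(-10648/125))/(22*(-522/5)) = -(-5)*(-5)*(-412 - 22/5 + 234256/625 - 77440 + 127776/25)/(22*522) = -(-5)*(-5)*(-45231594)/(22*522*625) = -1*(-7538599/47850) = 7538599/47850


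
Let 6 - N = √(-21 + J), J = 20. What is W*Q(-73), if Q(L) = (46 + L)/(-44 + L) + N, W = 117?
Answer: 729 - 117*I ≈ 729.0 - 117.0*I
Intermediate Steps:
N = 6 - I (N = 6 - √(-21 + 20) = 6 - √(-1) = 6 - I ≈ 6.0 - 1.0*I)
Q(L) = 6 - I + (46 + L)/(-44 + L) (Q(L) = (46 + L)/(-44 + L) + (6 - I) = 6 - I + (46 + L)/(-44 + L))
W*Q(-73) = 117*((-218 + 44*I - 73*(7 - I))/(-44 - 73)) = 117*((-218 + 44*I + (-511 + 73*I))/(-117)) = 117*(-(-729 + 117*I)/117) = 117*(81/13 - I) = 729 - 117*I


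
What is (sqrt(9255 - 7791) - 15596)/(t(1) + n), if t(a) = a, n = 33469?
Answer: -7798/16735 + sqrt(366)/16735 ≈ -0.46483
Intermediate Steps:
(sqrt(9255 - 7791) - 15596)/(t(1) + n) = (sqrt(9255 - 7791) - 15596)/(1 + 33469) = (sqrt(1464) - 15596)/33470 = (2*sqrt(366) - 15596)*(1/33470) = (-15596 + 2*sqrt(366))*(1/33470) = -7798/16735 + sqrt(366)/16735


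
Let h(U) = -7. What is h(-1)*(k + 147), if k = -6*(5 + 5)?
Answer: -609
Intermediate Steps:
k = -60 (k = -6*10 = -60)
h(-1)*(k + 147) = -7*(-60 + 147) = -7*87 = -609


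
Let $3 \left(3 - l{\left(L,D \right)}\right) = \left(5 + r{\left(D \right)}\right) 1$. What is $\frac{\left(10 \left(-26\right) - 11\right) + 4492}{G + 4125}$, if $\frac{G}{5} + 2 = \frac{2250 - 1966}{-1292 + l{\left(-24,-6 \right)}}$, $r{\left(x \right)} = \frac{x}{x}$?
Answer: $\frac{5449311}{5311045} \approx 1.026$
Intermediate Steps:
$r{\left(x \right)} = 1$
$l{\left(L,D \right)} = 1$ ($l{\left(L,D \right)} = 3 - \frac{\left(5 + 1\right) 1}{3} = 3 - \frac{6 \cdot 1}{3} = 3 - 2 = 1$)
$G = - \frac{14330}{1291}$ ($G = -10 + 5 \frac{2250 - 1966}{-1292 + 1} = -10 + 5 \frac{284}{-1291} = -10 + 5 \cdot 284 \left(- \frac{1}{1291}\right) = -10 + 5 \left(- \frac{284}{1291}\right) = -10 - \frac{1420}{1291} = - \frac{14330}{1291} \approx -11.1$)
$\frac{\left(10 \left(-26\right) - 11\right) + 4492}{G + 4125} = \frac{\left(10 \left(-26\right) - 11\right) + 4492}{- \frac{14330}{1291} + 4125} = \frac{\left(-260 - 11\right) + 4492}{\frac{5311045}{1291}} = \left(-271 + 4492\right) \frac{1291}{5311045} = 4221 \cdot \frac{1291}{5311045} = \frac{5449311}{5311045}$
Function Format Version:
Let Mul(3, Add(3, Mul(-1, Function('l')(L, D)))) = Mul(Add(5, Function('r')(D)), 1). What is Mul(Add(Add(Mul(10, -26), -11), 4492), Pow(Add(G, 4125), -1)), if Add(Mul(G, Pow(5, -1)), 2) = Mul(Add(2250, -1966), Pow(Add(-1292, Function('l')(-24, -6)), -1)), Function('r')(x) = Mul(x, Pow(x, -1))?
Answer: Rational(5449311, 5311045) ≈ 1.0260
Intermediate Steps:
Function('r')(x) = 1
Function('l')(L, D) = 1 (Function('l')(L, D) = Add(3, Mul(Rational(-1, 3), Mul(Add(5, 1), 1))) = Add(3, Mul(Rational(-1, 3), Mul(6, 1))) = Add(3, Mul(Rational(-1, 3), 6)) = Add(3, -2) = 1)
G = Rational(-14330, 1291) (G = Add(-10, Mul(5, Mul(Add(2250, -1966), Pow(Add(-1292, 1), -1)))) = Add(-10, Mul(5, Mul(284, Pow(-1291, -1)))) = Add(-10, Mul(5, Mul(284, Rational(-1, 1291)))) = Add(-10, Mul(5, Rational(-284, 1291))) = Add(-10, Rational(-1420, 1291)) = Rational(-14330, 1291) ≈ -11.100)
Mul(Add(Add(Mul(10, -26), -11), 4492), Pow(Add(G, 4125), -1)) = Mul(Add(Add(Mul(10, -26), -11), 4492), Pow(Add(Rational(-14330, 1291), 4125), -1)) = Mul(Add(Add(-260, -11), 4492), Pow(Rational(5311045, 1291), -1)) = Mul(Add(-271, 4492), Rational(1291, 5311045)) = Mul(4221, Rational(1291, 5311045)) = Rational(5449311, 5311045)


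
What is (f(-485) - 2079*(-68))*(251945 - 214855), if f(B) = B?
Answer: 5225498830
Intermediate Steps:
(f(-485) - 2079*(-68))*(251945 - 214855) = (-485 - 2079*(-68))*(251945 - 214855) = (-485 + 141372)*37090 = 140887*37090 = 5225498830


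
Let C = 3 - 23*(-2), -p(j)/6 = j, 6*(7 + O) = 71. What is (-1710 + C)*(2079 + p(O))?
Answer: -3405050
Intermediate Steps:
O = 29/6 (O = -7 + (1/6)*71 = -7 + 71/6 = 29/6 ≈ 4.8333)
p(j) = -6*j
C = 49 (C = 3 + 46 = 49)
(-1710 + C)*(2079 + p(O)) = (-1710 + 49)*(2079 - 6*29/6) = -1661*(2079 - 29) = -1661*2050 = -3405050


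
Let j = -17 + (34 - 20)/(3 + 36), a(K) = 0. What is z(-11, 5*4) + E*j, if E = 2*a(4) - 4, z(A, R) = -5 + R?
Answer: 3181/39 ≈ 81.564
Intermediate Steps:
j = -649/39 (j = -17 + 14/39 = -649/39 ≈ -16.641)
E = -4 (E = 2*0 - 4 = 0 - 4 = -4)
z(-11, 5*4) + E*j = (-5 + 5*4) - 4*(-649/39) = (-5 + 20) + 2596/39 = 15 + 2596/39 = 3181/39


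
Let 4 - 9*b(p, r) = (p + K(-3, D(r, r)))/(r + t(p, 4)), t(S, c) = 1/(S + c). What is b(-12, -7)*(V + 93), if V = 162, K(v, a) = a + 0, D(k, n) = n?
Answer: 340/9 ≈ 37.778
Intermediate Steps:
K(v, a) = a
b(p, r) = 4/9 - (p + r)/(9*(r + 1/(4 + p))) (b(p, r) = 4/9 - (p + r)/(9*(r + 1/(p + 4))) = 4/9 - (p + r)/(9*(r + 1/(4 + p))))
b(-12, -7)*(V + 93) = ((4 + (4 - 12)*(-1*(-12) + 3*(-7)))/(9*(1 - 7*(4 - 12))))*(162 + 93) = ((4 - 8*(12 - 21))/(9*(1 - 7*(-8))))*255 = ((4 - 8*(-9))/(9*(1 + 56)))*255 = ((⅑)*(4 + 72)/57)*255 = ((⅑)*(1/57)*76)*255 = (4/27)*255 = 340/9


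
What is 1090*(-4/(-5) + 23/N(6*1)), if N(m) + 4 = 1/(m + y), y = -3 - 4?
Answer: -4142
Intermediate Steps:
y = -7
N(m) = -4 + 1/(-7 + m) (N(m) = -4 + 1/(m - 7) = -4 + 1/(-7 + m))
1090*(-4/(-5) + 23/N(6*1)) = 1090*(-4/(-5) + 23/(((29 - 24)/(-7 + 6*1)))) = 1090*(-4*(-⅕) + 23/(((29 - 4*6)/(-7 + 6)))) = 1090*(⅘ + 23/(((29 - 24)/(-1)))) = 1090*(⅘ + 23/((-1*5))) = 1090*(⅘ + 23/(-5)) = 1090*(⅘ + 23*(-⅕)) = 1090*(⅘ - 23/5) = 1090*(-19/5) = -4142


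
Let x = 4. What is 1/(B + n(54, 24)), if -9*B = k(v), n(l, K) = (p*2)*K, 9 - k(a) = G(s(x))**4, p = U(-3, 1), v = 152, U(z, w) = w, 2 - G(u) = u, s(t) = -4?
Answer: 1/191 ≈ 0.0052356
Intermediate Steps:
G(u) = 2 - u
p = 1
k(a) = -1287 (k(a) = 9 - (2 - 1*(-4))**4 = 9 - (2 + 4)**4 = 9 - 1*6**4 = 9 - 1*1296 = 9 - 1296 = -1287)
n(l, K) = 2*K (n(l, K) = (1*2)*K = 2*K)
B = 143 (B = -1/9*(-1287) = 143)
1/(B + n(54, 24)) = 1/(143 + 2*24) = 1/(143 + 48) = 1/191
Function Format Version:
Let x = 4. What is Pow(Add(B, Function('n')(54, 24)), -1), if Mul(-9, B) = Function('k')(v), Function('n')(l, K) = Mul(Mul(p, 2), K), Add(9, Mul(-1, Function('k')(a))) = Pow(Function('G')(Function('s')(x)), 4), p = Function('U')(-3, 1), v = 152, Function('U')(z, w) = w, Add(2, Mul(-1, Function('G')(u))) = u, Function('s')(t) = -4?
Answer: Rational(1, 191) ≈ 0.0052356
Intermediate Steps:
Function('G')(u) = Add(2, Mul(-1, u))
p = 1
Function('k')(a) = -1287 (Function('k')(a) = Add(9, Mul(-1, Pow(Add(2, Mul(-1, -4)), 4))) = Add(9, Mul(-1, Pow(Add(2, 4), 4))) = Add(9, Mul(-1, Pow(6, 4))) = Add(9, Mul(-1, 1296)) = Add(9, -1296) = -1287)
Function('n')(l, K) = Mul(2, K) (Function('n')(l, K) = Mul(Mul(1, 2), K) = Mul(2, K))
B = 143 (B = Mul(Rational(-1, 9), -1287) = 143)
Pow(Add(B, Function('n')(54, 24)), -1) = Pow(Add(143, Mul(2, 24)), -1) = Pow(Add(143, 48), -1) = Pow(191, -1) = Rational(1, 191)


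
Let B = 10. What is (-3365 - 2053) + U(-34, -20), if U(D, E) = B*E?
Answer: -5618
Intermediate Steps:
U(D, E) = 10*E
(-3365 - 2053) + U(-34, -20) = (-3365 - 2053) + 10*(-20) = -5418 - 200 = -5618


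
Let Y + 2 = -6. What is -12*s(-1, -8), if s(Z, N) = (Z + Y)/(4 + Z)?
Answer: 36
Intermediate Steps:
Y = -8 (Y = -2 - 6 = -8)
s(Z, N) = (-8 + Z)/(4 + Z) (s(Z, N) = (Z - 8)/(4 + Z) = (-8 + Z)/(4 + Z))
-12*s(-1, -8) = -12*(-8 - 1)/(4 - 1) = -12*(-9)/3 = -4*(-9) = -12*(-3) = 36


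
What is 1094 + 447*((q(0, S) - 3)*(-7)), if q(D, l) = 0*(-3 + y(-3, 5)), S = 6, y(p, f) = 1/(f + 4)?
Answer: 10481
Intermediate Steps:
y(p, f) = 1/(4 + f)
q(D, l) = 0 (q(D, l) = 0*(-3 + 1/(4 + 5)) = 0*(-3 + 1/9) = 0*(-3 + ⅑) = 0*(-26/9) = 0)
1094 + 447*((q(0, S) - 3)*(-7)) = 1094 + 447*((0 - 3)*(-7)) = 1094 + 447*(-3*(-7)) = 1094 + 447*21 = 1094 + 9387 = 10481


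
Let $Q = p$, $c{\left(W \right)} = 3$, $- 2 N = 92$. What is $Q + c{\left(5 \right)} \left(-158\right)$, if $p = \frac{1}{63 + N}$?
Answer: $- \frac{8057}{17} \approx -473.94$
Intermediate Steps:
$N = -46$ ($N = \left(- \frac{1}{2}\right) 92 = -46$)
$p = \frac{1}{17}$ ($p = \frac{1}{63 - 46} = \frac{1}{17} \approx 0.058824$)
$Q = \frac{1}{17} \approx 0.058824$
$Q + c{\left(5 \right)} \left(-158\right) = \frac{1}{17} + 3 \left(-158\right) = \frac{1}{17} - 474 = - \frac{8057}{17}$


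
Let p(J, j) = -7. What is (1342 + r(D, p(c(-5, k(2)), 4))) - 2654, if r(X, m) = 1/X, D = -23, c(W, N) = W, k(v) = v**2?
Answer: -30177/23 ≈ -1312.0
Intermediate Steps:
(1342 + r(D, p(c(-5, k(2)), 4))) - 2654 = (1342 + 1/(-23)) - 2654 = (1342 - 1/23) - 2654 = 30865/23 - 2654 = -30177/23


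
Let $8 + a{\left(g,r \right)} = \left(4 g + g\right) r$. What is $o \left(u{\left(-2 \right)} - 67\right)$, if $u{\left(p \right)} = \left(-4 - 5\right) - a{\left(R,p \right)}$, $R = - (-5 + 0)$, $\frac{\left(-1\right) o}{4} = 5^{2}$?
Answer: $1800$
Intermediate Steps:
$o = -100$ ($o = - 4 \cdot 5^{2} = \left(-4\right) 25 = -100$)
$R = 5$ ($R = \left(-1\right) \left(-5\right) = 5$)
$a{\left(g,r \right)} = -8 + 5 g r$ ($a{\left(g,r \right)} = -8 + \left(4 g + g\right) r = -8 + 5 g r$)
$u{\left(p \right)} = -1 - 25 p$ ($u{\left(p \right)} = \left(-4 - 5\right) - \left(-8 + 5 \cdot 5 p\right) = \left(-4 - 5\right) - \left(-8 + 25 p\right) = -9 - \left(-8 + 25 p\right) = -1 - 25 p$)
$o \left(u{\left(-2 \right)} - 67\right) = - 100 \left(\left(-1 - -50\right) - 67\right) = - 100 \left(\left(-1 + 50\right) - 67\right) = - 100 \left(49 - 67\right) = \left(-100\right) \left(-18\right) = 1800$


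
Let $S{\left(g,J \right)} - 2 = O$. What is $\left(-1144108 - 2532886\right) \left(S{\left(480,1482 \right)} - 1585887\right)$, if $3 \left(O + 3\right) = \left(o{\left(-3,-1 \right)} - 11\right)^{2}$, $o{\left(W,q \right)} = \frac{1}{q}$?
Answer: $5831124164960$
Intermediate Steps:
$O = 45$ ($O = -3 + \frac{\left(\frac{1}{-1} - 11\right)^{2}}{3} = -3 + \frac{\left(-1 - 11\right)^{2}}{3} = -3 + \frac{\left(-12\right)^{2}}{3} = -3 + \frac{1}{3} \cdot 144 = -3 + 48 = 45$)
$S{\left(g,J \right)} = 47$ ($S{\left(g,J \right)} = 2 + 45 = 47$)
$\left(-1144108 - 2532886\right) \left(S{\left(480,1482 \right)} - 1585887\right) = \left(-1144108 - 2532886\right) \left(47 - 1585887\right) = \left(-3676994\right) \left(-1585840\right) = 5831124164960$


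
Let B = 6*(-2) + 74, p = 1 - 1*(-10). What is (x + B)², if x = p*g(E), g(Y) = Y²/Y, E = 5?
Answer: 13689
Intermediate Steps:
g(Y) = Y
p = 11 (p = 1 + 10 = 11)
x = 55 (x = 11*5 = 55)
B = 62 (B = -12 + 74 = 62)
(x + B)² = (55 + 62)² = 117² = 13689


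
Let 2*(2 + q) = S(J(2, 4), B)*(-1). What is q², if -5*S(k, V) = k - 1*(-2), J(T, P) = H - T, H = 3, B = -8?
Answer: 289/100 ≈ 2.8900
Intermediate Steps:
J(T, P) = 3 - T
S(k, V) = -⅖ - k/5 (S(k, V) = -(k - 1*(-2))/5 = -(k + 2)/5 = -(2 + k)/5 = -⅖ - k/5)
q = -17/10 (q = -2 + ((-⅖ - (3 - 1*2)/5)*(-1))/2 = -2 + ((-⅖ - (3 - 2)/5)*(-1))/2 = -2 + ((-⅖ - ⅕*1)*(-1))/2 = -2 + ((-⅖ - ⅕)*(-1))/2 = -2 + (-⅗*(-1))/2 = -2 + (½)*(⅗) = -2 + 3/10 = -17/10 ≈ -1.7000)
q² = (-17/10)² = 289/100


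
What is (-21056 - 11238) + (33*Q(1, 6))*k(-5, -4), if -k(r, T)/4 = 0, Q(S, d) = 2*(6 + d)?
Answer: -32294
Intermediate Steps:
Q(S, d) = 12 + 2*d
k(r, T) = 0 (k(r, T) = -4*0 = 0)
(-21056 - 11238) + (33*Q(1, 6))*k(-5, -4) = (-21056 - 11238) + (33*(12 + 2*6))*0 = -32294 + (33*(12 + 12))*0 = -32294 + (33*24)*0 = -32294 + 792*0 = -32294 + 0 = -32294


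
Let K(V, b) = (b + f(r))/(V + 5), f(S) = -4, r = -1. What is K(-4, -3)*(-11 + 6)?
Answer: 35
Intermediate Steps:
K(V, b) = (-4 + b)/(5 + V) (K(V, b) = (b - 4)/(V + 5) = (-4 + b)/(5 + V))
K(-4, -3)*(-11 + 6) = ((-4 - 3)/(5 - 4))*(-11 + 6) = (-7/1)*(-5) = (1*(-7))*(-5) = -7*(-5) = 35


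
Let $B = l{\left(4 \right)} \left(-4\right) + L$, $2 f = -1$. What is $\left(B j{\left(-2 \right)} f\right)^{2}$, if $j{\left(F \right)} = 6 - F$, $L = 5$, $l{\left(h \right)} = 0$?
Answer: $400$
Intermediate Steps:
$f = - \frac{1}{2}$ ($f = \frac{1}{2} \left(-1\right) = - \frac{1}{2} \approx -0.5$)
$B = 5$ ($B = 0 \left(-4\right) + 5 = 0 + 5 = 5$)
$\left(B j{\left(-2 \right)} f\right)^{2} = \left(5 \left(6 - -2\right) \left(- \frac{1}{2}\right)\right)^{2} = \left(5 \left(6 + 2\right) \left(- \frac{1}{2}\right)\right)^{2} = \left(5 \cdot 8 \left(- \frac{1}{2}\right)\right)^{2} = \left(40 \left(- \frac{1}{2}\right)\right)^{2} = \left(-20\right)^{2} = 400$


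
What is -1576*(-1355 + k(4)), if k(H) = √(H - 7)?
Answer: 2135480 - 1576*I*√3 ≈ 2.1355e+6 - 2729.7*I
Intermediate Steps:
k(H) = √(-7 + H)
-1576*(-1355 + k(4)) = -1576*(-1355 + √(-7 + 4)) = -1576*(-1355 + √(-3)) = -1576*(-1355 + I*√3) = 2135480 - 1576*I*√3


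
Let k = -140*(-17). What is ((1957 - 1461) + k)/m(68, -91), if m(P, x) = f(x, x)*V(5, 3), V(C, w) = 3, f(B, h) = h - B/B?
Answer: -719/69 ≈ -10.420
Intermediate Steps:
f(B, h) = -1 + h (f(B, h) = h - 1*1 = h - 1 = -1 + h)
k = 2380
m(P, x) = -3 + 3*x (m(P, x) = (-1 + x)*3 = -3 + 3*x)
((1957 - 1461) + k)/m(68, -91) = ((1957 - 1461) + 2380)/(-3 + 3*(-91)) = (496 + 2380)/(-3 - 273) = 2876/(-276) = 2876*(-1/276) = -719/69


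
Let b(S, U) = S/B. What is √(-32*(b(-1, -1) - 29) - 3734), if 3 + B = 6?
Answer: I*√25158/3 ≈ 52.871*I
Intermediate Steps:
B = 3 (B = -3 + 6 = 3)
b(S, U) = S/3
√(-32*(b(-1, -1) - 29) - 3734) = √(-32*((⅓)*(-1) - 29) - 3734) = √(-32*(-⅓ - 29) - 3734) = √(-32*(-88/3) - 3734) = √(2816/3 - 3734) = √(-8386/3) = I*√25158/3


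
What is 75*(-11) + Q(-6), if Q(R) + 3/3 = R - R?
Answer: -826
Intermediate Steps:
Q(R) = -1 (Q(R) = -1 + (R - R) = -1 + 0 = -1)
75*(-11) + Q(-6) = 75*(-11) - 1 = -825 - 1 = -826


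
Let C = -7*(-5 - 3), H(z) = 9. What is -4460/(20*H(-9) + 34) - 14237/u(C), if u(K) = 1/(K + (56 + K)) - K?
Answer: 10215074/43763 ≈ 233.42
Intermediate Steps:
C = 56 (C = -7*(-8) = 56)
u(K) = 1/(56 + 2*K) - K
-4460/(20*H(-9) + 34) - 14237/u(C) = -4460/(20*9 + 34) - 14237*(28 + 56)/(½ - 1*56² - 28*56) = -4460/(180 + 34) - 14237*84/(½ - 1*3136 - 1568) = -4460/214 - 14237*84/(½ - 3136 - 1568) = -4460*1/214 - 14237/((1/84)*(-9407/2)) = -2230/107 - 14237/(-9407/168) = -2230/107 - 14237*(-168/9407) = -2230/107 + 103992/409 = 10215074/43763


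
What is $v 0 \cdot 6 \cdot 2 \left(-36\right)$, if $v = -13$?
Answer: $0$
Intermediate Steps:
$v 0 \cdot 6 \cdot 2 \left(-36\right) = - 13 \cdot 0 \cdot 6 \cdot 2 \left(-36\right) = - 13 \cdot 0 \cdot 2 \left(-36\right) = \left(-13\right) 0 \left(-36\right) = 0 \left(-36\right) = 0$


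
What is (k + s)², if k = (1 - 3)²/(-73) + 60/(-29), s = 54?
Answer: 12060871684/4481689 ≈ 2691.1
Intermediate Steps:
k = -4496/2117 (k = (-2)²*(-1/73) + 60*(-1/29) = 4*(-1/73) - 60/29 = -4/73 - 60/29 = -4496/2117 ≈ -2.1238)
(k + s)² = (-4496/2117 + 54)² = (109822/2117)² = 12060871684/4481689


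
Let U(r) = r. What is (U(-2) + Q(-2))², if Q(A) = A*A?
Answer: 4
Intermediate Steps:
Q(A) = A²
(U(-2) + Q(-2))² = (-2 + (-2)²)² = (-2 + 4)² = 2² = 4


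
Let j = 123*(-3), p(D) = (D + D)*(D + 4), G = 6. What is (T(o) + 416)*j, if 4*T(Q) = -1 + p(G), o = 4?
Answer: -657927/4 ≈ -1.6448e+5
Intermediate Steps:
p(D) = 2*D*(4 + D) (p(D) = (2*D)*(4 + D) = 2*D*(4 + D))
j = -369
T(Q) = 119/4 (T(Q) = (-1 + 2*6*(4 + 6))/4 = (-1 + 2*6*10)/4 = (-1 + 120)/4 = (¼)*119 = 119/4)
(T(o) + 416)*j = (119/4 + 416)*(-369) = (1783/4)*(-369) = -657927/4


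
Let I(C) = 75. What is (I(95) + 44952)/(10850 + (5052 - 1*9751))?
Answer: 45027/6151 ≈ 7.3203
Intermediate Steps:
(I(95) + 44952)/(10850 + (5052 - 1*9751)) = (75 + 44952)/(10850 + (5052 - 1*9751)) = 45027/(10850 + (5052 - 9751)) = 45027/(10850 - 4699) = 45027/6151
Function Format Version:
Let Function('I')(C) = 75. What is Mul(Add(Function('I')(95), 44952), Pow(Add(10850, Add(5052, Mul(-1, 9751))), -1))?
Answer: Rational(45027, 6151) ≈ 7.3203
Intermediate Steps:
Mul(Add(Function('I')(95), 44952), Pow(Add(10850, Add(5052, Mul(-1, 9751))), -1)) = Mul(Add(75, 44952), Pow(Add(10850, Add(5052, Mul(-1, 9751))), -1)) = Mul(45027, Pow(Add(10850, Add(5052, -9751)), -1)) = Mul(45027, Pow(Add(10850, -4699), -1)) = Mul(45027, Pow(6151, -1)) = Mul(45027, Rational(1, 6151)) = Rational(45027, 6151)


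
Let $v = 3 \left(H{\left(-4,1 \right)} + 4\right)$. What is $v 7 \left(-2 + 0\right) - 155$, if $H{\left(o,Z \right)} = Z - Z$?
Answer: $-323$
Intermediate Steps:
$H{\left(o,Z \right)} = 0$
$v = 12$ ($v = 3 \left(0 + 4\right) = 3 \cdot 4 = 12$)
$v 7 \left(-2 + 0\right) - 155 = 12 \cdot 7 \left(-2 + 0\right) - 155 = 12 \cdot 7 \left(-2\right) - 155 = 12 \left(-14\right) - 155 = -168 - 155 = -323$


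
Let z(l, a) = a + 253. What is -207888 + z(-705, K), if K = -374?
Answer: -208009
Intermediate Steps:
z(l, a) = 253 + a
-207888 + z(-705, K) = -207888 + (253 - 374) = -207888 - 121 = -208009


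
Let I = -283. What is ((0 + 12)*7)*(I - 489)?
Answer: -64848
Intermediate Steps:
((0 + 12)*7)*(I - 489) = ((0 + 12)*7)*(-283 - 489) = (12*7)*(-772) = 84*(-772) = -64848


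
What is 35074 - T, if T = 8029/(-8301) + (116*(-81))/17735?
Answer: 5163752764901/147218235 ≈ 35076.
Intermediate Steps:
T = -220390511/147218235 (T = 8029*(-1/8301) - 9396*1/17735 = -8029/8301 - 9396/17735 = -220390511/147218235 ≈ -1.4970)
35074 - T = 35074 - 1*(-220390511/147218235) = 35074 + 220390511/147218235 = 5163752764901/147218235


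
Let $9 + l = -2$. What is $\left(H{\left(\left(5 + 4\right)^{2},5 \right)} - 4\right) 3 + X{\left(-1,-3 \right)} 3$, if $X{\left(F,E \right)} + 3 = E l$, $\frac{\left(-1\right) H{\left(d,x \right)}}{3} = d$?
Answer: $-651$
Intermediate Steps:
$l = -11$ ($l = -9 - 2 = -11$)
$H{\left(d,x \right)} = - 3 d$
$X{\left(F,E \right)} = -3 - 11 E$ ($X{\left(F,E \right)} = -3 + E \left(-11\right) = -3 - 11 E$)
$\left(H{\left(\left(5 + 4\right)^{2},5 \right)} - 4\right) 3 + X{\left(-1,-3 \right)} 3 = \left(- 3 \left(5 + 4\right)^{2} - 4\right) 3 + \left(-3 - -33\right) 3 = \left(- 3 \cdot 9^{2} - 4\right) 3 + \left(-3 + 33\right) 3 = \left(\left(-3\right) 81 - 4\right) 3 + 30 \cdot 3 = \left(-243 - 4\right) 3 + 90 = \left(-247\right) 3 + 90 = -741 + 90 = -651$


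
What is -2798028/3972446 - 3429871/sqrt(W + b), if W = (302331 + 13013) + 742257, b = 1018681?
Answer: -1399014/1986223 - 3429871*sqrt(230698)/692094 ≈ -2381.0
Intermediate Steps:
W = 1057601 (W = 315344 + 742257 = 1057601)
-2798028/3972446 - 3429871/sqrt(W + b) = -2798028/3972446 - 3429871/sqrt(1057601 + 1018681) = -2798028*1/3972446 - 3429871*sqrt(230698)/692094 = -1399014/1986223 - 3429871*sqrt(230698)/692094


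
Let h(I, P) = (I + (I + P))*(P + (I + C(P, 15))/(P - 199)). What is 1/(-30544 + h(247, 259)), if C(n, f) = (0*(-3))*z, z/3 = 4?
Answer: 20/3351657 ≈ 5.9672e-6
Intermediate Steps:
z = 12 (z = 3*4 = 12)
C(n, f) = 0 (C(n, f) = (0*(-3))*12 = 0*12 = 0)
h(I, P) = (P + 2*I)*(P + I/(-199 + P)) (h(I, P) = (I + (I + P))*(P + (I + 0)/(P - 199)) = (P + 2*I)*(P + I/(-199 + P)))
1/(-30544 + h(247, 259)) = 1/(-30544 + (259³ - 199*259² + 2*247² - 397*247*259 + 2*247*259²)/(-199 + 259)) = 1/(-30544 + (17373979 - 199*67081 + 2*61009 - 25397281 + 2*247*67081)/60) = 1/(-30544 + (17373979 - 13349119 + 122018 - 25397281 + 33138014)/60) = 1/(-30544 + (1/60)*11887611) = 1/(-30544 + 3962537/20) = 1/(3351657/20) = 20/3351657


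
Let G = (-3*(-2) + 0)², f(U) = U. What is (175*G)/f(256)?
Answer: 1575/64 ≈ 24.609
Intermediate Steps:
G = 36 (G = (6 + 0)² = 6² = 36)
(175*G)/f(256) = (175*36)/256 = 6300*(1/256) = 1575/64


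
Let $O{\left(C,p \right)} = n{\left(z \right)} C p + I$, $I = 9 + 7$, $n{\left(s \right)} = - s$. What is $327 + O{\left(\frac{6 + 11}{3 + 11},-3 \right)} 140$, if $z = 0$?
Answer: $2567$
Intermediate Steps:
$I = 16$
$O{\left(C,p \right)} = 16$ ($O{\left(C,p \right)} = \left(-1\right) 0 C p + 16 = 0 C p + 16 = 0 p + 16 = 0 + 16 = 16$)
$327 + O{\left(\frac{6 + 11}{3 + 11},-3 \right)} 140 = 327 + 16 \cdot 140 = 327 + 2240 = 2567$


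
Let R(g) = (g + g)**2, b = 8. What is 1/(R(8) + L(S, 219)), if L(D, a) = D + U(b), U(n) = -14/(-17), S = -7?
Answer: 17/4247 ≈ 0.0040028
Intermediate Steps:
R(g) = 4*g**2 (R(g) = (2*g)**2 = 4*g**2)
U(n) = 14/17 (U(n) = -14*(-1/17) = 14/17)
L(D, a) = 14/17 + D (L(D, a) = D + 14/17 = 14/17 + D)
1/(R(8) + L(S, 219)) = 1/(4*8**2 + (14/17 - 7)) = 1/(4*64 - 105/17) = 1/(256 - 105/17) = 1/(4247/17) = 17/4247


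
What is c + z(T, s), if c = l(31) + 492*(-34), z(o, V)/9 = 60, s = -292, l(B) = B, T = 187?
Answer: -16157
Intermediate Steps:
z(o, V) = 540 (z(o, V) = 9*60 = 540)
c = -16697 (c = 31 + 492*(-34) = 31 - 16728 = -16697)
c + z(T, s) = -16697 + 540 = -16157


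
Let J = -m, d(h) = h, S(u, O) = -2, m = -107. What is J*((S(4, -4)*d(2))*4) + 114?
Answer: -1598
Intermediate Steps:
J = 107 (J = -1*(-107) = 107)
J*((S(4, -4)*d(2))*4) + 114 = 107*(-2*2*4) + 114 = 107*(-4*4) + 114 = 107*(-16) + 114 = -1712 + 114 = -1598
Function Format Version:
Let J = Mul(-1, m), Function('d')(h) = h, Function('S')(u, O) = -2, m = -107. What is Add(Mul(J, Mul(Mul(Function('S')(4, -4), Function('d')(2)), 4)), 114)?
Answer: -1598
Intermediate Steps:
J = 107 (J = Mul(-1, -107) = 107)
Add(Mul(J, Mul(Mul(Function('S')(4, -4), Function('d')(2)), 4)), 114) = Add(Mul(107, Mul(Mul(-2, 2), 4)), 114) = Add(Mul(107, Mul(-4, 4)), 114) = Add(Mul(107, -16), 114) = Add(-1712, 114) = -1598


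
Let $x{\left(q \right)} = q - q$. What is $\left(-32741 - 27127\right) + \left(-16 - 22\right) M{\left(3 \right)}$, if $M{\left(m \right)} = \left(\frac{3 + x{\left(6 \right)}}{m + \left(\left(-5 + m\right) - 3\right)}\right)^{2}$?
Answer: $- \frac{119907}{2} \approx -59954.0$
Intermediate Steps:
$x{\left(q \right)} = 0$
$M{\left(m \right)} = \frac{9}{\left(-8 + 2 m\right)^{2}}$ ($M{\left(m \right)} = \left(\frac{3 + 0}{m + \left(\left(-5 + m\right) - 3\right)}\right)^{2} = \left(\frac{3}{m + \left(-8 + m\right)}\right)^{2} = \left(\frac{3}{-8 + 2 m}\right)^{2} = \frac{9}{\left(-8 + 2 m\right)^{2}}$)
$\left(-32741 - 27127\right) + \left(-16 - 22\right) M{\left(3 \right)} = \left(-32741 - 27127\right) + \left(-16 - 22\right) \frac{9}{4 \left(-4 + 3\right)^{2}} = -59868 - 38 \frac{9}{4 \cdot 1} = -59868 - 38 \cdot \frac{9}{4} \cdot 1 = -59868 - \frac{171}{2} = - \frac{119907}{2}$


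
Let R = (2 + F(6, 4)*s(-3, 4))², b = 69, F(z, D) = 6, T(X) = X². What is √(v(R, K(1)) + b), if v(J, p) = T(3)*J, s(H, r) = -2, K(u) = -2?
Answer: √969 ≈ 31.129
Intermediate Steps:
R = 100 (R = (2 + 6*(-2))² = (2 - 12)² = (-10)² = 100)
v(J, p) = 9*J (v(J, p) = 3²*J = 9*J)
√(v(R, K(1)) + b) = √(9*100 + 69) = √(900 + 69) = √969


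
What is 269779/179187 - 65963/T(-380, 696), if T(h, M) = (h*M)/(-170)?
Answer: -21533332265/526570864 ≈ -40.893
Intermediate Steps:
T(h, M) = -M*h/170 (T(h, M) = (M*h)*(-1/170) = -M*h/170)
269779/179187 - 65963/T(-380, 696) = 269779/179187 - 65963/((-1/170*696*(-380))) = 269779*(1/179187) - 65963/26448/17 = 269779/179187 - 65963*17/26448 = 269779/179187 - 1121371/26448 = -21533332265/526570864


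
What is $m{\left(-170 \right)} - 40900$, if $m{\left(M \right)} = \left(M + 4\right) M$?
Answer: $-12680$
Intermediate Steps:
$m{\left(M \right)} = M \left(4 + M\right)$ ($m{\left(M \right)} = \left(4 + M\right) M = M \left(4 + M\right)$)
$m{\left(-170 \right)} - 40900 = - 170 \left(4 - 170\right) - 40900 = \left(-170\right) \left(-166\right) - 40900 = 28220 - 40900 = -12680$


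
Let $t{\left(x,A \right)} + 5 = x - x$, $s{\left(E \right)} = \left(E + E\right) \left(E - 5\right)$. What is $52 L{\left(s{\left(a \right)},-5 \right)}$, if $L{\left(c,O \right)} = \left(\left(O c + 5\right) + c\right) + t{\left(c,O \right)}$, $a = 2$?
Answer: $2496$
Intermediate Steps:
$s{\left(E \right)} = 2 E \left(-5 + E\right)$
$t{\left(x,A \right)} = -5$ ($t{\left(x,A \right)} = -5 + \left(x - x\right) = -5 + 0 = -5$)
$L{\left(c,O \right)} = c + O c$ ($L{\left(c,O \right)} = \left(\left(O c + 5\right) + c\right) - 5 = \left(\left(5 + O c\right) + c\right) - 5 = \left(5 + c + O c\right) - 5 = c + O c$)
$52 L{\left(s{\left(a \right)},-5 \right)} = 52 \cdot 2 \cdot 2 \left(-5 + 2\right) \left(1 - 5\right) = 52 \cdot 2 \cdot 2 \left(-3\right) \left(-4\right) = 52 \left(\left(-12\right) \left(-4\right)\right) = 52 \cdot 48 = 2496$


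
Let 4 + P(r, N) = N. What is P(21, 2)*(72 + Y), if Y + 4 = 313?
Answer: -762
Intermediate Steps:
Y = 309 (Y = -4 + 313 = 309)
P(r, N) = -4 + N
P(21, 2)*(72 + Y) = (-4 + 2)*(72 + 309) = -2*381 = -762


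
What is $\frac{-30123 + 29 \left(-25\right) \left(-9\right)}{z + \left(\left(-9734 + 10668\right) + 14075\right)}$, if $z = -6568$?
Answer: $- \frac{1026}{367} \approx -2.7956$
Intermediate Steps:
$\frac{-30123 + 29 \left(-25\right) \left(-9\right)}{z + \left(\left(-9734 + 10668\right) + 14075\right)} = \frac{-30123 + 29 \left(-25\right) \left(-9\right)}{-6568 + \left(\left(-9734 + 10668\right) + 14075\right)} = \frac{-30123 - -6525}{-6568 + \left(934 + 14075\right)} = \frac{-30123 + 6525}{-6568 + 15009} = - \frac{23598}{8441} = \left(-23598\right) \frac{1}{8441} = - \frac{1026}{367}$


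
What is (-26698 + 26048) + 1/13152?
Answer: -8548799/13152 ≈ -650.00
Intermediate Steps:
(-26698 + 26048) + 1/13152 = -650 + 1/13152 = -8548799/13152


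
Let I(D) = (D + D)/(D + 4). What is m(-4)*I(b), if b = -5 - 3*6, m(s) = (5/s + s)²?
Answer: 10143/152 ≈ 66.730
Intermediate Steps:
m(s) = (s + 5/s)²
b = -23 (b = -5 - 18 = -23)
I(D) = 2*D/(4 + D) (I(D) = (2*D)/(4 + D) = 2*D/(4 + D))
m(-4)*I(b) = ((5 + (-4)²)²/(-4)²)*(2*(-23)/(4 - 23)) = ((5 + 16)²/16)*(2*(-23)/(-19)) = ((1/16)*21²)*(2*(-23)*(-1/19)) = ((1/16)*441)*(46/19) = (441/16)*(46/19) = 10143/152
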